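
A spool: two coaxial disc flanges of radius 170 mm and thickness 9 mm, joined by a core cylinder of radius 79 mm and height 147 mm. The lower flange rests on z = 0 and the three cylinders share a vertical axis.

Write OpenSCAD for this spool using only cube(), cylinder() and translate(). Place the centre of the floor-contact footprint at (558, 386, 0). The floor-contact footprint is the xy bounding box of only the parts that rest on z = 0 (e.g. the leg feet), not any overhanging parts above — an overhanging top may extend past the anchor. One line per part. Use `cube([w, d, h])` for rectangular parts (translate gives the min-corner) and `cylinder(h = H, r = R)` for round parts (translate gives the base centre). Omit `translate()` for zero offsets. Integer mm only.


translate([558, 386, 0]) cylinder(h = 9, r = 170);
translate([558, 386, 9]) cylinder(h = 147, r = 79);
translate([558, 386, 156]) cylinder(h = 9, r = 170);


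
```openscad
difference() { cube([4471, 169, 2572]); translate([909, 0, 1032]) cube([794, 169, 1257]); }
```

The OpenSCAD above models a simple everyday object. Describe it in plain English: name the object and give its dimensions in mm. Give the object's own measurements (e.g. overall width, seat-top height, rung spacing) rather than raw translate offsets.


A wall 4471 mm long (x), 169 mm thick (y), 2572 mm tall, with a rectangular window opening cut through it. The opening is 794 mm wide and 1257 mm tall; its sill is at z = 1032 mm and its near (−x) edge is 909 mm from the wall's −x end. The opening passes through the full wall thickness.


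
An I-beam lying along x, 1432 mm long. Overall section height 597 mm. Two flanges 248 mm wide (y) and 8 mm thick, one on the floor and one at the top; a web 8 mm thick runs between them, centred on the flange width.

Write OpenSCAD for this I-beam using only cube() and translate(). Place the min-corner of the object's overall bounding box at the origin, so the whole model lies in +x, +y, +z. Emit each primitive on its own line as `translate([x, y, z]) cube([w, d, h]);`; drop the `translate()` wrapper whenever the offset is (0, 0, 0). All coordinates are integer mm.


cube([1432, 248, 8]);
translate([0, 120, 8]) cube([1432, 8, 581]);
translate([0, 0, 589]) cube([1432, 248, 8]);


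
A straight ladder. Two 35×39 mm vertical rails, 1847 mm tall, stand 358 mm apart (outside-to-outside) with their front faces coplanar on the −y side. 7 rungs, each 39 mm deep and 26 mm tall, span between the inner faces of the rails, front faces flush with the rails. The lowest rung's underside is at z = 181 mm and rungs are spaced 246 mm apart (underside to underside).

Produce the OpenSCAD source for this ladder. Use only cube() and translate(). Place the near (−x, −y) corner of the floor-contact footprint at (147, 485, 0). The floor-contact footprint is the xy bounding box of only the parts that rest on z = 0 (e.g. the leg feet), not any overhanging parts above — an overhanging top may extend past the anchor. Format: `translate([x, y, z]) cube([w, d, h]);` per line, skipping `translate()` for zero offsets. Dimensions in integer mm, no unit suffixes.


// rung span = 358 - 2*35 = 288
// rung[k] z = 181 + k*246
translate([147, 485, 0]) cube([35, 39, 1847]);
translate([470, 485, 0]) cube([35, 39, 1847]);
translate([182, 485, 181]) cube([288, 39, 26]);
translate([182, 485, 427]) cube([288, 39, 26]);
translate([182, 485, 673]) cube([288, 39, 26]);
translate([182, 485, 919]) cube([288, 39, 26]);
translate([182, 485, 1165]) cube([288, 39, 26]);
translate([182, 485, 1411]) cube([288, 39, 26]);
translate([182, 485, 1657]) cube([288, 39, 26]);


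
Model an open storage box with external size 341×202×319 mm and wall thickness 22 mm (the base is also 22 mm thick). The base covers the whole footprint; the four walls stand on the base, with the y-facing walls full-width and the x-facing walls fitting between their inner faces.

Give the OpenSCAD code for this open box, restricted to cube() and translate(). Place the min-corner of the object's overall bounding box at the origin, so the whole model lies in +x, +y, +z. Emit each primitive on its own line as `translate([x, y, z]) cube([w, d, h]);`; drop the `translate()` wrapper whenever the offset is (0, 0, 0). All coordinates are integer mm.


cube([341, 202, 22]);
translate([0, 0, 22]) cube([341, 22, 297]);
translate([0, 180, 22]) cube([341, 22, 297]);
translate([0, 22, 22]) cube([22, 158, 297]);
translate([319, 22, 22]) cube([22, 158, 297]);


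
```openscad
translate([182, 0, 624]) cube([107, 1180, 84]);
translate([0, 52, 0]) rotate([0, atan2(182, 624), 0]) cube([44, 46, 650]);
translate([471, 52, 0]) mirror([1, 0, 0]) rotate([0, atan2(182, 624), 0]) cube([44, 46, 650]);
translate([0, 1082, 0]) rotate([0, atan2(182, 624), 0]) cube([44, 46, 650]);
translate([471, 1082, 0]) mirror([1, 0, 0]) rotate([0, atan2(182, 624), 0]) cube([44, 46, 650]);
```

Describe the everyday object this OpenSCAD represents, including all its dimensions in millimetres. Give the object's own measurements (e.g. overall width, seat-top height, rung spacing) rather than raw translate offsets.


A sawhorse. A 107×1180×84 mm beam (x, y, z) sits on two A-frame leg pairs. Each pair is two raked legs of 44×46 mm section (46 mm along y) splaying symmetrically in x. Each leg rises 624 mm vertically over 182 mm of horizontal reach and is 650 mm long along its own axis. Every leg's outer bottom edge rests on the floor and its outer top edge meets a bottom edge of the beam — the left legs (tilting toward +x) meet the beam's −x bottom edge, the right legs (their mirror images, tilting toward −x) meet its +x bottom edge — so the leg tops tuck under the beam, the beam's underside is 624 mm above the floor, and the feet are 471 mm apart outside-to-outside with the beam centred between them. The two leg pairs are set in 52 mm from either end of the beam.


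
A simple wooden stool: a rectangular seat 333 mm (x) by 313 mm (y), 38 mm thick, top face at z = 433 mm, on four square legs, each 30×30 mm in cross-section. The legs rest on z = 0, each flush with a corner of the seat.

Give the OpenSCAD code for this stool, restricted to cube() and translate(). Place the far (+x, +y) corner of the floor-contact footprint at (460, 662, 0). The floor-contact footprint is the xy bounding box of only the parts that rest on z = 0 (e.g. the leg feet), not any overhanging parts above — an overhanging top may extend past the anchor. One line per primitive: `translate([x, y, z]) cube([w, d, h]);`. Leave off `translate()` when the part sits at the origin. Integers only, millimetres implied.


translate([127, 349, 395]) cube([333, 313, 38]);
translate([127, 349, 0]) cube([30, 30, 395]);
translate([430, 349, 0]) cube([30, 30, 395]);
translate([127, 632, 0]) cube([30, 30, 395]);
translate([430, 632, 0]) cube([30, 30, 395]);


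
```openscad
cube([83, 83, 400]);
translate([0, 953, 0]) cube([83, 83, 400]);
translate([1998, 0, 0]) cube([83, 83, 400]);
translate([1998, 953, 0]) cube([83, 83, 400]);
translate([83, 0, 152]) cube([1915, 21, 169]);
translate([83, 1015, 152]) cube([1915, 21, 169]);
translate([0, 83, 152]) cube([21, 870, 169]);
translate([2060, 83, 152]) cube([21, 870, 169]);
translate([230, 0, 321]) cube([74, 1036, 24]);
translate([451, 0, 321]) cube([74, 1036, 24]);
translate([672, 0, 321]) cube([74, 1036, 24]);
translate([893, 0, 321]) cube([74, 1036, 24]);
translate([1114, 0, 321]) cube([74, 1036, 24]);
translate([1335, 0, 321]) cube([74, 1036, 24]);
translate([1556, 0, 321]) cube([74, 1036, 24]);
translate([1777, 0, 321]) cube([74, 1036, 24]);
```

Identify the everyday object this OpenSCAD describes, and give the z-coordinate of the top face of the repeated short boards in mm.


A bed frame. The slat-top height is 345 mm.

Four posts, four rails, and a row of slats — a bed frame. Slats sit on the rails at z = 152 + 169 = 321; with slat thickness 24, the top is 345 mm.


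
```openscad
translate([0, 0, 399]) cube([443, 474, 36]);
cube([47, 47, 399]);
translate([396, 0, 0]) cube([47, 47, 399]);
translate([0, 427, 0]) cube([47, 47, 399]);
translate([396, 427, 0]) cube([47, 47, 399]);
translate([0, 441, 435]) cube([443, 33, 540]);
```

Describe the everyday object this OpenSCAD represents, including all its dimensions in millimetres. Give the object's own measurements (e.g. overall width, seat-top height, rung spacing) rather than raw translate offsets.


A chair. The seat is a 443×474×36 mm slab with its top at z = 435 mm, on four 47×47 mm corner legs (flush with the seat edges, standing on z = 0). A flat backrest 33 mm thick, 540 mm tall, spans the full seat width and rises from the seat top along its +y edge, rear face flush with the rear of the seat.


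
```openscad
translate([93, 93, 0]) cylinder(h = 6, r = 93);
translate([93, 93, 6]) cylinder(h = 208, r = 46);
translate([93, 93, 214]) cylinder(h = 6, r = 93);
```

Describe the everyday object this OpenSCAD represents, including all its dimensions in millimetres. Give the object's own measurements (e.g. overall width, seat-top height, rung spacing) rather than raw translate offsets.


A spool: two coaxial disc flanges of radius 93 mm and thickness 6 mm, joined by a core cylinder of radius 46 mm and height 208 mm. The lower flange rests on z = 0 and the three cylinders share a vertical axis.


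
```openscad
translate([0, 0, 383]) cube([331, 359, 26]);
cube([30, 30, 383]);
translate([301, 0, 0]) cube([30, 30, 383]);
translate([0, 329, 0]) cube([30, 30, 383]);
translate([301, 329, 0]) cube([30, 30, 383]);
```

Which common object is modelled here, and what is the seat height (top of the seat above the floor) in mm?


A stool. The seat height is 409 mm.

A 331×359×26 slab at z = 383 on four corner posts — a stool. The seat top is 383 + 26 = 409 mm.


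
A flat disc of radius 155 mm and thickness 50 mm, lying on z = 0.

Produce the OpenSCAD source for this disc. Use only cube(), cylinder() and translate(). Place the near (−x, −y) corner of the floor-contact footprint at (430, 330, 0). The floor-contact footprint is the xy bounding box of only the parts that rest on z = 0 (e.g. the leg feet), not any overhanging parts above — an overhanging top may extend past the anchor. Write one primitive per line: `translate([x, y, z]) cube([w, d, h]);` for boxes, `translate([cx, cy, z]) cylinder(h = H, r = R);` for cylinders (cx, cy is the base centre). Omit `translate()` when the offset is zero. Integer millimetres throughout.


translate([585, 485, 0]) cylinder(h = 50, r = 155);


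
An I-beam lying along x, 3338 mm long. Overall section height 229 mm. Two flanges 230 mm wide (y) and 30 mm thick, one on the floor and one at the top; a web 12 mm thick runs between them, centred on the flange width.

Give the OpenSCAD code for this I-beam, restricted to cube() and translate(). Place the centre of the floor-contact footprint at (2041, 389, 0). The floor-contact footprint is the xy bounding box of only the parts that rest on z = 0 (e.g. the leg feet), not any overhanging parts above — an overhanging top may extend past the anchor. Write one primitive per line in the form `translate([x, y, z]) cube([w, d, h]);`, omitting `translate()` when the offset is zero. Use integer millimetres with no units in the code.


translate([372, 274, 0]) cube([3338, 230, 30]);
translate([372, 383, 30]) cube([3338, 12, 169]);
translate([372, 274, 199]) cube([3338, 230, 30]);


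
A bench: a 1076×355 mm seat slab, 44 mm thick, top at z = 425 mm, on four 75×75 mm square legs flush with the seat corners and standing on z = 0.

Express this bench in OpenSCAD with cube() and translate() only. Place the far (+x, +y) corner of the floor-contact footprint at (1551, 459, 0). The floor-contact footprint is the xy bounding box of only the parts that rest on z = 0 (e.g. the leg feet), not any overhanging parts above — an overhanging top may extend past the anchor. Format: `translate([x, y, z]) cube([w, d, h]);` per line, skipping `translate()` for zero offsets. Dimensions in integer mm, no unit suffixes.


// leg_h = 425 − 44 = 381
translate([475, 104, 381]) cube([1076, 355, 44]);
translate([475, 104, 0]) cube([75, 75, 381]);
translate([475, 384, 0]) cube([75, 75, 381]);
translate([1476, 104, 0]) cube([75, 75, 381]);
translate([1476, 384, 0]) cube([75, 75, 381]);


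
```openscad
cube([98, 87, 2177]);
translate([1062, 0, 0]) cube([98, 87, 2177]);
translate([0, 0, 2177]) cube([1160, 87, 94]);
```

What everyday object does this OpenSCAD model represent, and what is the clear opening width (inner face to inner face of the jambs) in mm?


A door frame. The clear opening width is 964 mm.

Two 2177 mm tall posts with a header on top — a door frame. The left jamb is 98 mm wide at x = 0; the right jamb starts at x = 1062. The clear opening is 1062 − 98 = 964 mm.


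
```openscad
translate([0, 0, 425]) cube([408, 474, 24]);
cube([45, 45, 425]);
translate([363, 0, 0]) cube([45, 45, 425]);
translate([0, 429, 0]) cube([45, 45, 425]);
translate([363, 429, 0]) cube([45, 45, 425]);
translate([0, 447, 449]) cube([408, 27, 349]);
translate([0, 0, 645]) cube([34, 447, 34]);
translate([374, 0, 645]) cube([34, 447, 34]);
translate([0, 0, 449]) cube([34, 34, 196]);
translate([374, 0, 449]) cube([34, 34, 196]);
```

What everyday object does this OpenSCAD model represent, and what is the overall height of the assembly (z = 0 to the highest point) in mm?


A chair. The overall height is 798 mm.

A slab on four corner posts with a tall panel at the back — a chair. The seat slab sits at z = 425 with thickness 24, and the 349 mm backrest starts at the seat top, so the overall height is 425 + 24 + 349 = 798 mm.


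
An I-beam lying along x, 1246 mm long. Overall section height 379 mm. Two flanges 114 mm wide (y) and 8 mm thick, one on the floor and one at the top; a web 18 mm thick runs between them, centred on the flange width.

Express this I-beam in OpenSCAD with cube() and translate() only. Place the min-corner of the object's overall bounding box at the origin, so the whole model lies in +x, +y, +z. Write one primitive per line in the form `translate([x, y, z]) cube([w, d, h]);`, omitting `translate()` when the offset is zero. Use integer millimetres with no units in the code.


cube([1246, 114, 8]);
translate([0, 48, 8]) cube([1246, 18, 363]);
translate([0, 0, 371]) cube([1246, 114, 8]);


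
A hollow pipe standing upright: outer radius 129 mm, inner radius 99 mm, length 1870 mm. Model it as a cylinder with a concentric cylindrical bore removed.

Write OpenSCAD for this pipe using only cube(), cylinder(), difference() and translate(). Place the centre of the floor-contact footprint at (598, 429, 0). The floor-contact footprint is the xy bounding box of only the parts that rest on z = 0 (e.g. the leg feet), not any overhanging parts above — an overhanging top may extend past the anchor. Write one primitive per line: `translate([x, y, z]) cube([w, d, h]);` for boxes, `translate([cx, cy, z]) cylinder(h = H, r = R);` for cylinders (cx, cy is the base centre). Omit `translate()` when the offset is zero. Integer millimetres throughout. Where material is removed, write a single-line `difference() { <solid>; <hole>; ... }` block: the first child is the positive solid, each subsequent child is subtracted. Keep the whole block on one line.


difference() { translate([598, 429, 0]) cylinder(h = 1870, r = 129); translate([598, 429, 0]) cylinder(h = 1870, r = 99); }


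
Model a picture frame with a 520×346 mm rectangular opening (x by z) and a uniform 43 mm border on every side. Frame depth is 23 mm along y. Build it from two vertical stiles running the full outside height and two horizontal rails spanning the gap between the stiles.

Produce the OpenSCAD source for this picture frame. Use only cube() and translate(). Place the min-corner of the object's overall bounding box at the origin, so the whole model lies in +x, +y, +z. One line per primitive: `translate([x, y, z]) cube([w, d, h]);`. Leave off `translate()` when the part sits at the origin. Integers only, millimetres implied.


cube([43, 23, 432]);
translate([563, 0, 0]) cube([43, 23, 432]);
translate([43, 0, 0]) cube([520, 23, 43]);
translate([43, 0, 389]) cube([520, 23, 43]);


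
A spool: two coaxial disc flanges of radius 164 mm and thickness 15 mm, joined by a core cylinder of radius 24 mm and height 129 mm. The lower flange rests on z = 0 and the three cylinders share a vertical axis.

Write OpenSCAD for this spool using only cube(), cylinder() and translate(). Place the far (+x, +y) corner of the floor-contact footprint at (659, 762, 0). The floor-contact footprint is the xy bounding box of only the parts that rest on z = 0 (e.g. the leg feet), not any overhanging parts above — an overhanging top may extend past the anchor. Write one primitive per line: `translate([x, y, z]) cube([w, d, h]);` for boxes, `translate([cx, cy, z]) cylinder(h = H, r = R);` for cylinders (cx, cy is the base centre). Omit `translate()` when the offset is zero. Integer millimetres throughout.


translate([495, 598, 0]) cylinder(h = 15, r = 164);
translate([495, 598, 15]) cylinder(h = 129, r = 24);
translate([495, 598, 144]) cylinder(h = 15, r = 164);


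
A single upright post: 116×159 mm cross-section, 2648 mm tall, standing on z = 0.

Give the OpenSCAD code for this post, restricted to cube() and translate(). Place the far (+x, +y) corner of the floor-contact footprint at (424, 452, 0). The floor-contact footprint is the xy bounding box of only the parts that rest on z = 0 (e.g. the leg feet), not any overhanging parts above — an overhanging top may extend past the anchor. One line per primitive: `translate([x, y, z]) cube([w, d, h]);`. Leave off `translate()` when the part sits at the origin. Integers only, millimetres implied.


translate([308, 293, 0]) cube([116, 159, 2648]);


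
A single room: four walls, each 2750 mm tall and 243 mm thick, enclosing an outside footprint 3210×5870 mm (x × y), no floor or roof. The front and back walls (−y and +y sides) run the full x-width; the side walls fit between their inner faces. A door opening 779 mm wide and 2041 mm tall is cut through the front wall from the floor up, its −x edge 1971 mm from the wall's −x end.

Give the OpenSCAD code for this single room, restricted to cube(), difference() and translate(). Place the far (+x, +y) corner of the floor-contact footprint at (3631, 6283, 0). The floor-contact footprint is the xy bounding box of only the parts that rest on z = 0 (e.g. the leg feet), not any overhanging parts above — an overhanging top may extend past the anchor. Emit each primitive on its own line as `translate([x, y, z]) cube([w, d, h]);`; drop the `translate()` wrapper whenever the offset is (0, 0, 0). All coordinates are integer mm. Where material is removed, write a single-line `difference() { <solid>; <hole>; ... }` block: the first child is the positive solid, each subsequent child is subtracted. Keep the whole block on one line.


difference() { translate([421, 413, 0]) cube([3210, 243, 2750]); translate([2392, 413, 0]) cube([779, 243, 2041]); }
translate([421, 6040, 0]) cube([3210, 243, 2750]);
translate([421, 656, 0]) cube([243, 5384, 2750]);
translate([3388, 656, 0]) cube([243, 5384, 2750]);


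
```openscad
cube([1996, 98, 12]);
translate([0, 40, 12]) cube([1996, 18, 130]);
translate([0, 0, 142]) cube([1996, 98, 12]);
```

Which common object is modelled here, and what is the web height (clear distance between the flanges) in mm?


An I-beam. The web height is 130 mm.

Two wide flanges with a thin centred web — an I-beam. Overall 154 mm minus two 12 mm flanges gives a web of 154 − 2·12 = 130 mm.


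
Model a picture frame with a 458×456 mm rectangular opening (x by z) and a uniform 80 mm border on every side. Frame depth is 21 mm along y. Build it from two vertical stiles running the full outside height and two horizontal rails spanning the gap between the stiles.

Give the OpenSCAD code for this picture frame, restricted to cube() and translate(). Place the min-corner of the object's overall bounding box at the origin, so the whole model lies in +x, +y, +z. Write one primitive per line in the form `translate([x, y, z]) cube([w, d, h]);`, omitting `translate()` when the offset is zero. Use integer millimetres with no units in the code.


cube([80, 21, 616]);
translate([538, 0, 0]) cube([80, 21, 616]);
translate([80, 0, 0]) cube([458, 21, 80]);
translate([80, 0, 536]) cube([458, 21, 80]);


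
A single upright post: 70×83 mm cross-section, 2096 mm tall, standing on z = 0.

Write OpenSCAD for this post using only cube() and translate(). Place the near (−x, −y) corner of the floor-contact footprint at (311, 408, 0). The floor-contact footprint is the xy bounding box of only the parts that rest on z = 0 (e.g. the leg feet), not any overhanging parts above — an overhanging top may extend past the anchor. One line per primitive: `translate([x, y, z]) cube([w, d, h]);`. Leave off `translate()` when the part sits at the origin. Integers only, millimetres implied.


translate([311, 408, 0]) cube([70, 83, 2096]);


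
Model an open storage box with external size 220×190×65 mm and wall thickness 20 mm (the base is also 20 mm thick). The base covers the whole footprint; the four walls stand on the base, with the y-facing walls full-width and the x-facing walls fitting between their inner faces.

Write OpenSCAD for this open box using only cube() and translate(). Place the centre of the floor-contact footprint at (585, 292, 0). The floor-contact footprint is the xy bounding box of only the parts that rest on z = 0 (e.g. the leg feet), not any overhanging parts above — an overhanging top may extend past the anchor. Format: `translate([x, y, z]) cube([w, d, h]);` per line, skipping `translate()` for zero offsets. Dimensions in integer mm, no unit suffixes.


translate([475, 197, 0]) cube([220, 190, 20]);
translate([475, 197, 20]) cube([220, 20, 45]);
translate([475, 367, 20]) cube([220, 20, 45]);
translate([475, 217, 20]) cube([20, 150, 45]);
translate([675, 217, 20]) cube([20, 150, 45]);


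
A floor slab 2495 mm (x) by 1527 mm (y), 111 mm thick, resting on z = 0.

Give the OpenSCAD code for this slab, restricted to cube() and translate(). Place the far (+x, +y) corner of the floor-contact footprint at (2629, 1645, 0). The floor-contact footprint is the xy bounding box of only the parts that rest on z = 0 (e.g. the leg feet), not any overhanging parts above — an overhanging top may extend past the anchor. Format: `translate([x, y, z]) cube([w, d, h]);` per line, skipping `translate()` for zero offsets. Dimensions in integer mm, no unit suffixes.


translate([134, 118, 0]) cube([2495, 1527, 111]);


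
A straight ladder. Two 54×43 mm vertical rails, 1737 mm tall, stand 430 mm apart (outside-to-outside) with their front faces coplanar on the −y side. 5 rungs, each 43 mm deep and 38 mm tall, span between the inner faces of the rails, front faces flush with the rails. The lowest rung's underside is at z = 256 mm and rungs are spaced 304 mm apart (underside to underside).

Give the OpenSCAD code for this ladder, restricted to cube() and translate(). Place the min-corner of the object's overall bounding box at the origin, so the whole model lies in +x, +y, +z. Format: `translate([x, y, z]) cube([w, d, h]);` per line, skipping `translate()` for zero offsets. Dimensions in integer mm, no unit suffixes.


cube([54, 43, 1737]);
translate([376, 0, 0]) cube([54, 43, 1737]);
translate([54, 0, 256]) cube([322, 43, 38]);
translate([54, 0, 560]) cube([322, 43, 38]);
translate([54, 0, 864]) cube([322, 43, 38]);
translate([54, 0, 1168]) cube([322, 43, 38]);
translate([54, 0, 1472]) cube([322, 43, 38]);


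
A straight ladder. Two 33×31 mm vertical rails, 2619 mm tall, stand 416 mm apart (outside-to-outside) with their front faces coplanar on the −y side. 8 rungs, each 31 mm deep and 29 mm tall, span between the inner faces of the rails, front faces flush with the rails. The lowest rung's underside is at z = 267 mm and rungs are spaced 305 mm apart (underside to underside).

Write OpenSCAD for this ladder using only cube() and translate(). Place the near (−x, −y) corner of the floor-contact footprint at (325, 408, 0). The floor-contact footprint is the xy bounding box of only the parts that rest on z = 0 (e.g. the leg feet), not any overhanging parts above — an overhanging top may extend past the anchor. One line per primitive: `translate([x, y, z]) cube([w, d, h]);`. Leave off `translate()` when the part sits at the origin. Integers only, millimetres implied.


translate([325, 408, 0]) cube([33, 31, 2619]);
translate([708, 408, 0]) cube([33, 31, 2619]);
translate([358, 408, 267]) cube([350, 31, 29]);
translate([358, 408, 572]) cube([350, 31, 29]);
translate([358, 408, 877]) cube([350, 31, 29]);
translate([358, 408, 1182]) cube([350, 31, 29]);
translate([358, 408, 1487]) cube([350, 31, 29]);
translate([358, 408, 1792]) cube([350, 31, 29]);
translate([358, 408, 2097]) cube([350, 31, 29]);
translate([358, 408, 2402]) cube([350, 31, 29]);


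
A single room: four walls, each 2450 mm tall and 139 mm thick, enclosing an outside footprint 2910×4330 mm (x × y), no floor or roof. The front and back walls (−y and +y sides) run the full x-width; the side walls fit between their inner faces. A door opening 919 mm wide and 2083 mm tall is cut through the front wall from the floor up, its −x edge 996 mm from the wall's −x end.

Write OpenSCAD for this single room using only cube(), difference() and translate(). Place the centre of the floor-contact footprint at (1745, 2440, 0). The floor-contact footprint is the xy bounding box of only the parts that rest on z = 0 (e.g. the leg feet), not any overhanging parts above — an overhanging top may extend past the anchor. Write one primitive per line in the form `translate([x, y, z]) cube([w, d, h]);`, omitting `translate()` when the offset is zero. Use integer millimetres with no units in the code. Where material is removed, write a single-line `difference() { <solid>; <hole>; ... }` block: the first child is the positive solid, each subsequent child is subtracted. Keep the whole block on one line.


difference() { translate([290, 275, 0]) cube([2910, 139, 2450]); translate([1286, 275, 0]) cube([919, 139, 2083]); }
translate([290, 4466, 0]) cube([2910, 139, 2450]);
translate([290, 414, 0]) cube([139, 4052, 2450]);
translate([3061, 414, 0]) cube([139, 4052, 2450]);


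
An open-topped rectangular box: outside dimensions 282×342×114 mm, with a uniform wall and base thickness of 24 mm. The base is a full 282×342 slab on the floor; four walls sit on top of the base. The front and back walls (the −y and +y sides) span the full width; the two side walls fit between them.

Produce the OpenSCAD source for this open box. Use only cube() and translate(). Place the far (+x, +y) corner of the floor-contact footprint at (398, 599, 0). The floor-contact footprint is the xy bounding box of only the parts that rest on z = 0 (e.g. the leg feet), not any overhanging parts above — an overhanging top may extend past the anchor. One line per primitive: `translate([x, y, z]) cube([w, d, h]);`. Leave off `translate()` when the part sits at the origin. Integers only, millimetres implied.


translate([116, 257, 0]) cube([282, 342, 24]);
translate([116, 257, 24]) cube([282, 24, 90]);
translate([116, 575, 24]) cube([282, 24, 90]);
translate([116, 281, 24]) cube([24, 294, 90]);
translate([374, 281, 24]) cube([24, 294, 90]);


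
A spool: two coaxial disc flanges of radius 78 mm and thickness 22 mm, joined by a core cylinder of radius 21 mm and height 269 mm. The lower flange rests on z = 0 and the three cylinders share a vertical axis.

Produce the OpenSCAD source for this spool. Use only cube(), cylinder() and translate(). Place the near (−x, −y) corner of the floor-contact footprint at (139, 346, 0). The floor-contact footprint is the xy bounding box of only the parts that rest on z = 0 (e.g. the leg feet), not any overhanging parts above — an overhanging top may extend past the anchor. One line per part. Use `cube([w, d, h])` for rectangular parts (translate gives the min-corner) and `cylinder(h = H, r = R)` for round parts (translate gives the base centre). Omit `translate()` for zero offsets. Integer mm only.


translate([217, 424, 0]) cylinder(h = 22, r = 78);
translate([217, 424, 22]) cylinder(h = 269, r = 21);
translate([217, 424, 291]) cylinder(h = 22, r = 78);


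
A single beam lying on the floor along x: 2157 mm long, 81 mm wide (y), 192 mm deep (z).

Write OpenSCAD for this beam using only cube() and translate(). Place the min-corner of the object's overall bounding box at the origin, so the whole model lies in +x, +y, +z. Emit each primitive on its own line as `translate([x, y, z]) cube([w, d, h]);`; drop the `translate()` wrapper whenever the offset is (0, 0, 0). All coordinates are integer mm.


cube([2157, 81, 192]);


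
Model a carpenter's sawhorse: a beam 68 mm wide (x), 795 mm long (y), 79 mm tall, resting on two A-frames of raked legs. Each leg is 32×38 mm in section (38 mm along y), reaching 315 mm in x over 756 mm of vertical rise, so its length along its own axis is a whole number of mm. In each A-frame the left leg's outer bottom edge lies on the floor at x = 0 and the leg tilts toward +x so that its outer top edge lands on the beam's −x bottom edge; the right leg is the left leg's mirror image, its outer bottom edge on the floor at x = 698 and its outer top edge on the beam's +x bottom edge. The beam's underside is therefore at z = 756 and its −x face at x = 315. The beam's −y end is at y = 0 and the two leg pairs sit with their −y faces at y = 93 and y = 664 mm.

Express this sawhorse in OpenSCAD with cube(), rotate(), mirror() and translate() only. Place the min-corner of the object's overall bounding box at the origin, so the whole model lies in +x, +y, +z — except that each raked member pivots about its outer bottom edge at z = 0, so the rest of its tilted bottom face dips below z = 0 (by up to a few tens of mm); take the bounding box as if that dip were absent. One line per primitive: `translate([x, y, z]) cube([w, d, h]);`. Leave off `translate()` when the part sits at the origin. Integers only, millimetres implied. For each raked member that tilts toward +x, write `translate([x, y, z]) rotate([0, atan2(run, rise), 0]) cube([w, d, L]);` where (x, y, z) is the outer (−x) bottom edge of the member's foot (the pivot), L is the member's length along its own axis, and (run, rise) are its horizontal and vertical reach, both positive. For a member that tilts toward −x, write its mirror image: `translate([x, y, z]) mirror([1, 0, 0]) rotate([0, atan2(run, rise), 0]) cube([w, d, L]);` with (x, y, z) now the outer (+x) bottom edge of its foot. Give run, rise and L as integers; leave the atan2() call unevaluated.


translate([315, 0, 756]) cube([68, 795, 79]);
translate([0, 93, 0]) rotate([0, atan2(315, 756), 0]) cube([32, 38, 819]);
translate([698, 93, 0]) mirror([1, 0, 0]) rotate([0, atan2(315, 756), 0]) cube([32, 38, 819]);
translate([0, 664, 0]) rotate([0, atan2(315, 756), 0]) cube([32, 38, 819]);
translate([698, 664, 0]) mirror([1, 0, 0]) rotate([0, atan2(315, 756), 0]) cube([32, 38, 819]);


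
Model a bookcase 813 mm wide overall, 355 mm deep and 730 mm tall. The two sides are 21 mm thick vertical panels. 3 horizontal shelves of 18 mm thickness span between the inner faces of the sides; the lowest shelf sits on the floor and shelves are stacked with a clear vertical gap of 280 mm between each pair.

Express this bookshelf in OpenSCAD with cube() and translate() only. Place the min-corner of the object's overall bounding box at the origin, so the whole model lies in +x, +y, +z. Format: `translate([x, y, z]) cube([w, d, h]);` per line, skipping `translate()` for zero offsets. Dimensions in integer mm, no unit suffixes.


cube([21, 355, 730]);
translate([792, 0, 0]) cube([21, 355, 730]);
translate([21, 0, 0]) cube([771, 355, 18]);
translate([21, 0, 298]) cube([771, 355, 18]);
translate([21, 0, 596]) cube([771, 355, 18]);


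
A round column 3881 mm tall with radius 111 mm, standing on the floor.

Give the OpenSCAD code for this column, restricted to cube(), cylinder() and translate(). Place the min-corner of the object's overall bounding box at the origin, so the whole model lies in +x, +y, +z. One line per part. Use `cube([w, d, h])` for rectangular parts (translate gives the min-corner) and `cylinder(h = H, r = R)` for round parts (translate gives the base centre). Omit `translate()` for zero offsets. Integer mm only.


translate([111, 111, 0]) cylinder(h = 3881, r = 111);


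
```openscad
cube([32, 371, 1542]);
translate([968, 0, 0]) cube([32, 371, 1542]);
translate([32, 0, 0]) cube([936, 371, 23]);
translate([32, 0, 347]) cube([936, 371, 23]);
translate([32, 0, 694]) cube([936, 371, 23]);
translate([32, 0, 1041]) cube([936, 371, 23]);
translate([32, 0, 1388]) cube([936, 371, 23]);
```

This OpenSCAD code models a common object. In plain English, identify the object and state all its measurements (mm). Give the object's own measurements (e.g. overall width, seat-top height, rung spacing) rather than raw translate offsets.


An open bookshelf. Two side panels, each 32 mm thick, 371 mm deep and 1542 mm tall, stand 1000 mm apart (outside-to-outside). Between them sit 5 shelves, each 23 mm thick and 371 mm deep, spanning the full gap between the sides. The bottom shelf rests on the floor (its underside at z = 0) and the clear gap between one shelf's top and the next shelf's underside is 324 mm.


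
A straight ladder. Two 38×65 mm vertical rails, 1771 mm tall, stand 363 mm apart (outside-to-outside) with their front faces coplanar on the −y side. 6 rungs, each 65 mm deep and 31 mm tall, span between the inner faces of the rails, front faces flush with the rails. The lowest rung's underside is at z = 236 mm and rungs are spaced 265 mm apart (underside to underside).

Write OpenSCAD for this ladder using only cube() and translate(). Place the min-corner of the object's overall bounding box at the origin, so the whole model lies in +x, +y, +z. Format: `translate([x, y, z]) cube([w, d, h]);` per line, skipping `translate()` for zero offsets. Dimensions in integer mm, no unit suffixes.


// rung span = 363 - 2*38 = 287
// rung[k] z = 236 + k*265
cube([38, 65, 1771]);
translate([325, 0, 0]) cube([38, 65, 1771]);
translate([38, 0, 236]) cube([287, 65, 31]);
translate([38, 0, 501]) cube([287, 65, 31]);
translate([38, 0, 766]) cube([287, 65, 31]);
translate([38, 0, 1031]) cube([287, 65, 31]);
translate([38, 0, 1296]) cube([287, 65, 31]);
translate([38, 0, 1561]) cube([287, 65, 31]);


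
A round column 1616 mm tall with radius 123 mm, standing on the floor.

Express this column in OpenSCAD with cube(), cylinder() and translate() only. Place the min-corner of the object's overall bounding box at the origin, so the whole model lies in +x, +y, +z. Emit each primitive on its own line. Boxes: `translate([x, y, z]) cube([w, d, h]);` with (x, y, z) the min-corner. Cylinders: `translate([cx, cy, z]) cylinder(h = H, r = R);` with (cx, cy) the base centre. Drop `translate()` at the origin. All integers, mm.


translate([123, 123, 0]) cylinder(h = 1616, r = 123);


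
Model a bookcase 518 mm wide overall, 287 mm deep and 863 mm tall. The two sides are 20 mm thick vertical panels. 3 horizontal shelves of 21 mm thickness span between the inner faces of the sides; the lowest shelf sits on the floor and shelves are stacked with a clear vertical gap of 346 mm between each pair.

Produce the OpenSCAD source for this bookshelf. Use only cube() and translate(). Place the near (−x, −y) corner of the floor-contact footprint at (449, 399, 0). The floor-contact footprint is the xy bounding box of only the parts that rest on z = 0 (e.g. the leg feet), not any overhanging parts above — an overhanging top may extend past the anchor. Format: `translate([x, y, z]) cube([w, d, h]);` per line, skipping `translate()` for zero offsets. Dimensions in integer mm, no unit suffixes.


translate([449, 399, 0]) cube([20, 287, 863]);
translate([947, 399, 0]) cube([20, 287, 863]);
translate([469, 399, 0]) cube([478, 287, 21]);
translate([469, 399, 367]) cube([478, 287, 21]);
translate([469, 399, 734]) cube([478, 287, 21]);


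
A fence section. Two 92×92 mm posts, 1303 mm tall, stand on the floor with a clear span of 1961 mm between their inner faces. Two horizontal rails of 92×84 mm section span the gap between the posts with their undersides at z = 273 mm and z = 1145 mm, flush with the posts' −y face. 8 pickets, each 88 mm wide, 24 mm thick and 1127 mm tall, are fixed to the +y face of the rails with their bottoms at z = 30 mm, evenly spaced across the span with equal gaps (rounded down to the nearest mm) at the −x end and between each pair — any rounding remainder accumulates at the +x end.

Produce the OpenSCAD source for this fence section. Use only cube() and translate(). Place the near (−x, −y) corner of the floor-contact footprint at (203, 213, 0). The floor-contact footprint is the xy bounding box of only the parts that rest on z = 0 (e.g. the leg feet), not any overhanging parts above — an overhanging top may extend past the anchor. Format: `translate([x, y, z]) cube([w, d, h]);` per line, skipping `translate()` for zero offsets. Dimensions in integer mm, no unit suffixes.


translate([203, 213, 0]) cube([92, 92, 1303]);
translate([2256, 213, 0]) cube([92, 92, 1303]);
translate([295, 213, 273]) cube([1961, 92, 84]);
translate([295, 213, 1145]) cube([1961, 92, 84]);
translate([434, 305, 30]) cube([88, 24, 1127]);
translate([661, 305, 30]) cube([88, 24, 1127]);
translate([888, 305, 30]) cube([88, 24, 1127]);
translate([1115, 305, 30]) cube([88, 24, 1127]);
translate([1342, 305, 30]) cube([88, 24, 1127]);
translate([1569, 305, 30]) cube([88, 24, 1127]);
translate([1796, 305, 30]) cube([88, 24, 1127]);
translate([2023, 305, 30]) cube([88, 24, 1127]);


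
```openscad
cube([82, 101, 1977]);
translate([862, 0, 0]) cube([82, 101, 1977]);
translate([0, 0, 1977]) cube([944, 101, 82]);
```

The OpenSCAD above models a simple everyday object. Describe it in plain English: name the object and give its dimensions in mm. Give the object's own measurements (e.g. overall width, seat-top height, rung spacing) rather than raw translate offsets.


A door frame. The clear opening is 780 mm wide and 1977 mm high. Two 82 mm wide jambs, 101 mm deep, stand either side of the opening from the floor to the top of the opening. A 82 mm thick head sits across the top of both jambs, spanning the full outside width of the frame.


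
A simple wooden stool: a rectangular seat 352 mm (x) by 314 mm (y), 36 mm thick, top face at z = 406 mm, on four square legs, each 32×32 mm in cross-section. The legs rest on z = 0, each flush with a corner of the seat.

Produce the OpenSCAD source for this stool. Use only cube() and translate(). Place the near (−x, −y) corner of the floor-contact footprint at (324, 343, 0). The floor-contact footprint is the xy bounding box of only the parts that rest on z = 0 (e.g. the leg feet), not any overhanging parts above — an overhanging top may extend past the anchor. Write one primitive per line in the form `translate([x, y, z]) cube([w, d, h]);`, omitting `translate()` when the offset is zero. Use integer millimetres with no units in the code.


translate([324, 343, 370]) cube([352, 314, 36]);
translate([324, 343, 0]) cube([32, 32, 370]);
translate([644, 343, 0]) cube([32, 32, 370]);
translate([324, 625, 0]) cube([32, 32, 370]);
translate([644, 625, 0]) cube([32, 32, 370]);


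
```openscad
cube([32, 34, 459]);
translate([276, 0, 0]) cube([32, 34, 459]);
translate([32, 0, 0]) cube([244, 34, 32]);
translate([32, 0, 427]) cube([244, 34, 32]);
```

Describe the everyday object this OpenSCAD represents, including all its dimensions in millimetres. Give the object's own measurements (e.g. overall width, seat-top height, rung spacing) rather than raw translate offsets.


A rectangular picture frame lying in the x–z plane (depth along y). The opening is 244 mm wide (x) by 395 mm tall (z), surrounded by a border 32 mm wide on all four sides. The frame is 34 mm deep and is made of two full-height vertical stiles with two horizontal rails fitted between them.
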